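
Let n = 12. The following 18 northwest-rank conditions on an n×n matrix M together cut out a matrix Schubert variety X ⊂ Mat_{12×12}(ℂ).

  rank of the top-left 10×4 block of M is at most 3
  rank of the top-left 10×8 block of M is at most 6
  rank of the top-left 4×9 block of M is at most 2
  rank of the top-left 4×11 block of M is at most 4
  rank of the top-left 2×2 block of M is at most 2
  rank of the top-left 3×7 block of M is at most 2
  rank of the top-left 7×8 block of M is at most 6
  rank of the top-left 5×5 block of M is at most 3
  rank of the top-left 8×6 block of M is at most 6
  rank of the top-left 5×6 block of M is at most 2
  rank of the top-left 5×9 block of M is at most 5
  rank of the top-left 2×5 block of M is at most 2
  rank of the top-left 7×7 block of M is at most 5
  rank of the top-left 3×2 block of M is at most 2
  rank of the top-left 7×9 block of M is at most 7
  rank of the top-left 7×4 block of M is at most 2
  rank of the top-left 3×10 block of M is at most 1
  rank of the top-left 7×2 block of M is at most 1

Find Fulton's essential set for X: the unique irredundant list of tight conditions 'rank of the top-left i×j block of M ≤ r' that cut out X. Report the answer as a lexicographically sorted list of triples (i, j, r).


Computing R[i][j] = min implied NW-rank bound (n=12, 18 conditions):

  1 | 1 | 1 | 1 | 1 | 1 | 1 | 1 | 1 | 1 | 1 | 1
  1 | 1 | 1 | 1 | 1 | 1 | 1 | 1 | 1 | 1 | 2 | 2
  1 | 1 | 1 | 1 | 1 | 1 | 1 | 1 | 1 | 1 | 2 | 3
  1 | 1 | 2 | 2 | 2 | 2 | 2 | 2 | 2 | 2 | 3 | 4
  1 | 1 | 2 | 2 | 2 | 2 | 3 | 3 | 3 | 3 | 4 | 5
  1 | 1 | 2 | 2 | 3 | 3 | 4 | 4 | 4 | 4 | 5 | 6
  1 | 1 | 2 | 2 | 3 | 4 | 5 | 5 | 5 | 5 | 6 | 7
  1 | 2 | 3 | 3 | 4 | 5 | 6 | 6 | 6 | 6 | 7 | 8
  1 | 2 | 3 | 3 | 4 | 5 | 6 | 6 | 7 | 7 | 8 | 9
  1 | 2 | 3 | 3 | 4 | 5 | 6 | 6 | 7 | 8 | 9 | 10
  1 | 2 | 3 | 4 | 5 | 6 | 7 | 7 | 8 | 9 | 10 | 11
  1 | 2 | 3 | 4 | 5 | 6 | 7 | 8 | 9 | 10 | 11 | 12

second differences of R give the permutation w = (1, 11, 12, 3, 7, 5, 6, 2, 9, 10, 4, 8).

|D(w)|=31, |Ess(w)|=6:

[(3, 10, 1), (5, 6, 2), (7, 2, 1), (7, 4, 2), (10, 4, 3), (10, 8, 6)]


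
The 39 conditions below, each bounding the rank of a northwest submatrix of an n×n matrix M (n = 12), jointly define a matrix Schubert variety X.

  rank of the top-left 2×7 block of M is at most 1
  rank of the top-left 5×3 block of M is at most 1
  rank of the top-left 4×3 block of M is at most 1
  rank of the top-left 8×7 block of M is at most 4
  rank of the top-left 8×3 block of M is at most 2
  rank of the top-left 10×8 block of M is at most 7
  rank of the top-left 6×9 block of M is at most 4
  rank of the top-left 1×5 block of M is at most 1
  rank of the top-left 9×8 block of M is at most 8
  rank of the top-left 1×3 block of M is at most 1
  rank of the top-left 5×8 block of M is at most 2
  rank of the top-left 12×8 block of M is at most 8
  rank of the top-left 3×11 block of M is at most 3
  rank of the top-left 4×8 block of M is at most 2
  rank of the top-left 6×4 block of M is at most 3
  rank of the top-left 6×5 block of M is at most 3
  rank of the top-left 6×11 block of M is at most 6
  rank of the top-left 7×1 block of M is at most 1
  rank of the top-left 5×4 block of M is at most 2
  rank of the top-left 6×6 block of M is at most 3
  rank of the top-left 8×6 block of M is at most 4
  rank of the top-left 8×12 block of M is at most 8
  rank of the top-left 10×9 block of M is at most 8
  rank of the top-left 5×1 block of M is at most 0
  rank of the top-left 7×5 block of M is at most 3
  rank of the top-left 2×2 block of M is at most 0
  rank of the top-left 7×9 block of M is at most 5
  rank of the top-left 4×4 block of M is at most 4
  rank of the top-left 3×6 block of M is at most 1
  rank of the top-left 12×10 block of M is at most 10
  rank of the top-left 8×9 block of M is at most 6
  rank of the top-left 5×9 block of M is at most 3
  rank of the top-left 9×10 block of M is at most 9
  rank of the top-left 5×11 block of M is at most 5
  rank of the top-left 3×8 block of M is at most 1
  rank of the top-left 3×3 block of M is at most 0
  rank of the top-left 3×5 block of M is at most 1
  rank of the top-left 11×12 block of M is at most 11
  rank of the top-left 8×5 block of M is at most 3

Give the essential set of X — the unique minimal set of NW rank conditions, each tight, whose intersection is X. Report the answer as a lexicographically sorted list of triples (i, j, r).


Recovering R(i,j) via the rank-extension bound from the 39 conditions:

  row 1: 0  0  0  1  1  1  1  1  1  1  1  1
  row 2: 0  0  0  1  1  1  1  1  2  2  2  2
  row 3: 0  0  0  1  1  1  1  1  2  3  3  3
  row 4: 0  1  1  2  2  2  2  2  3  4  4  4
  row 5: 0  1  1  2  2  2  2  2  3  4  5  5
  row 6: 1  2  2  3  3  3  3  3  4  5  6  6
  row 7: 1  2  2  3  3  4  4  4  5  6  7  7
  row 8: 1  2  2  3  3  4  4  5  6  7  8  8
  row 9: 1  2  3  4  4  5  5  6  7  8  9  9
  row 10: 1  2  3  4  5  6  6  7  8  9  10  10
  row 11: 1  2  3  4  5  6  7  8  9  10  11  11
  row 12: 1  2  3  4  5  6  7  8  9  10  11  12

reading off 1-entries of Δ²R: w = (4, 9, 10, 2, 11, 1, 6, 8, 3, 5, 7, 12).

Rothe diagram D(w) (29 cells), 8 SE-corners (essential conditions):

[(3, 3, 0), (3, 8, 1), (5, 1, 0), (5, 3, 1), (5, 8, 2), (8, 3, 2), (8, 5, 3), (8, 7, 4)]


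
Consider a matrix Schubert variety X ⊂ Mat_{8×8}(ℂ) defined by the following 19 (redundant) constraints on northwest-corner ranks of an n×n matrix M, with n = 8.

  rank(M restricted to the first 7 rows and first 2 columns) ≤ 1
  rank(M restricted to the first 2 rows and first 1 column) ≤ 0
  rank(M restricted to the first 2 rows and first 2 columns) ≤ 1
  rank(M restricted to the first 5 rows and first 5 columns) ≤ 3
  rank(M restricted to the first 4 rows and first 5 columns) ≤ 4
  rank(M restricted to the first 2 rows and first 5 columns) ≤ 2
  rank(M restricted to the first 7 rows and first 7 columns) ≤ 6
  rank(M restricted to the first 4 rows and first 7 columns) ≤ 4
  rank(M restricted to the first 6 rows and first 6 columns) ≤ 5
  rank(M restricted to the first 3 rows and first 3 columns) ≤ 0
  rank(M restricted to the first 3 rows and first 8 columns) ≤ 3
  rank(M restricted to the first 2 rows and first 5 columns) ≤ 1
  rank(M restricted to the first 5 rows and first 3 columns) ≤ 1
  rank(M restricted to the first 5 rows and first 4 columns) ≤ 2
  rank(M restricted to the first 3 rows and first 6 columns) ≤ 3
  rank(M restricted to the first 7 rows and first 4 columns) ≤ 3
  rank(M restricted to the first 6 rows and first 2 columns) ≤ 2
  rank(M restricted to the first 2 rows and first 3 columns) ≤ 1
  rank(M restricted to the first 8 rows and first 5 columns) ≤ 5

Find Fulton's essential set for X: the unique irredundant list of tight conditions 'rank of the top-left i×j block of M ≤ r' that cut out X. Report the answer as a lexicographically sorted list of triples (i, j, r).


The tightest implied rank at each (i,j), from the 19 conditions:

  row 1: 0 | 0 | 0 | 1 | 1 | 1 | 1 | 1
  row 2: 0 | 0 | 0 | 1 | 1 | 2 | 2 | 2
  row 3: 0 | 0 | 0 | 1 | 2 | 3 | 3 | 3
  row 4: 1 | 1 | 1 | 2 | 3 | 4 | 4 | 4
  row 5: 1 | 1 | 1 | 2 | 3 | 4 | 5 | 5
  row 6: 1 | 1 | 2 | 3 | 4 | 5 | 6 | 6
  row 7: 1 | 1 | 2 | 3 | 4 | 5 | 6 | 7
  row 8: 1 | 2 | 3 | 4 | 5 | 6 | 7 | 8

giving w = (4, 6, 5, 1, 7, 3, 8, 2) via Δ²R.

ℓ(w)=14; the 4 essential cells (i,j,r):

[(2, 5, 1), (3, 3, 0), (5, 3, 1), (7, 2, 1)]


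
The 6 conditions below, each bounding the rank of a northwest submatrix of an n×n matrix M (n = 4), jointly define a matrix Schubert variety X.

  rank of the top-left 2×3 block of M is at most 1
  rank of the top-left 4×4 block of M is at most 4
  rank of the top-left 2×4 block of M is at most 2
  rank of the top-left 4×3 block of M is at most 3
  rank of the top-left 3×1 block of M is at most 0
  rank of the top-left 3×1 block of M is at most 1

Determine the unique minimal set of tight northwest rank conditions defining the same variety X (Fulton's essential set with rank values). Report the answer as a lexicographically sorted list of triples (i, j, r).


The tightest implied rank at each (i,j), from the 6 conditions:

  0 | 1 | 1 | 1
  0 | 1 | 1 | 2
  0 | 1 | 2 | 3
  1 | 2 | 3 | 4

so w = (2, 4, 3, 1).

Rothe diagram D(w) (4 cells), 2 SE-corners (essential conditions):

[(2, 3, 1), (3, 1, 0)]


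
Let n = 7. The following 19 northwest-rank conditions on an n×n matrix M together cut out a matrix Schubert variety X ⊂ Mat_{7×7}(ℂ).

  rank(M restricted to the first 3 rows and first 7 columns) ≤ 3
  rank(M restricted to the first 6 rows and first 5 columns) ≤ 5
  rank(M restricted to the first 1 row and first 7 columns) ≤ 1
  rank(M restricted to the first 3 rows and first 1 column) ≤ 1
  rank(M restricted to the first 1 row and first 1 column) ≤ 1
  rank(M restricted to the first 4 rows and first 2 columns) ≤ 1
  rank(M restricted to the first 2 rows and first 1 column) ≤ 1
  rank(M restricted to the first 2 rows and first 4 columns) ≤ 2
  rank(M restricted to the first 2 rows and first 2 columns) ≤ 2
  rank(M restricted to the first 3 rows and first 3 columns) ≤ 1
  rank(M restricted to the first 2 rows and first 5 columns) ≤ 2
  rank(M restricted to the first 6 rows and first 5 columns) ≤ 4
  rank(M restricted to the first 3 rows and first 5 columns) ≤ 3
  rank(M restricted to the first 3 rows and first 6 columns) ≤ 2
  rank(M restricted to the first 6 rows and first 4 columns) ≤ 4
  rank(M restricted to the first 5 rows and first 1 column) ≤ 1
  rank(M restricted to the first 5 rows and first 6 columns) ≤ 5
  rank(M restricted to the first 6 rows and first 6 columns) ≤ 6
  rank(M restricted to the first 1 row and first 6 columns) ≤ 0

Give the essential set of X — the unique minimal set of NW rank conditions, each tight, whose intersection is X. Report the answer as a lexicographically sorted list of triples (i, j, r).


Reconstructing r_w from the 19 given conditions:

  0 0 0 0 0 0 1
  1 1 1 1 1 1 2
  1 1 1 2 2 2 3
  1 1 2 3 3 3 4
  1 2 3 4 4 4 5
  1 2 3 4 4 5 6
  1 2 3 4 5 6 7

reading off 1-entries of Δ²R: w = (7, 1, 4, 3, 2, 6, 5).

ℓ(w)=10; the 4 essential cells (i,j,r):

[(1, 6, 0), (3, 3, 1), (4, 2, 1), (6, 5, 4)]


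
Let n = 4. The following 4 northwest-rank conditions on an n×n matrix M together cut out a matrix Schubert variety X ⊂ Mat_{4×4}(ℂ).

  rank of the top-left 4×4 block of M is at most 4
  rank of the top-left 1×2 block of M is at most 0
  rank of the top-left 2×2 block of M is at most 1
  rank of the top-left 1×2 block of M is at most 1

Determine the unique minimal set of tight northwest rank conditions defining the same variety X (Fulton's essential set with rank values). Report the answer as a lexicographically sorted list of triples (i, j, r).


Reconstructing r_w from the 4 given conditions:

  i=1: 0, 0, 1, 1
  i=2: 1, 1, 2, 2
  i=3: 1, 2, 3, 3
  i=4: 1, 2, 3, 4

second differences of R give the permutation w = (3, 1, 2, 4).

Fulton essential set (1 of the 2 Rothe cells):

[(1, 2, 0)]


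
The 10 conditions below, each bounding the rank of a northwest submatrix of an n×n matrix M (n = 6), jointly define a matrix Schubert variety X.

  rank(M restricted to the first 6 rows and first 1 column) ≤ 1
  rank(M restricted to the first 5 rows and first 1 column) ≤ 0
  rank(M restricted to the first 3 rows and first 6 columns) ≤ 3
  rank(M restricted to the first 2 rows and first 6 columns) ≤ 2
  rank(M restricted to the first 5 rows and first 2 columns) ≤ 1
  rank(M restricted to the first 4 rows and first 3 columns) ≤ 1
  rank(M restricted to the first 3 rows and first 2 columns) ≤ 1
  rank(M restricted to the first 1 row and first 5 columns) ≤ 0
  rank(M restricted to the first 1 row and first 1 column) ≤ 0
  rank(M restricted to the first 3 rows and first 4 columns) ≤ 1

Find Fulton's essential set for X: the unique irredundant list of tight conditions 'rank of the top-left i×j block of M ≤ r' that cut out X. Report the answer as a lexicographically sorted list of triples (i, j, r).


Reconstructing r_w from the 10 given conditions:

  i=1: 0 | 0 | 0 | 0 | 0 | 1
  i=2: 0 | 1 | 1 | 1 | 1 | 2
  i=3: 0 | 1 | 1 | 1 | 2 | 3
  i=4: 0 | 1 | 1 | 2 | 3 | 4
  i=5: 0 | 1 | 2 | 3 | 4 | 5
  i=6: 1 | 2 | 3 | 4 | 5 | 6

reading off 1-entries of Δ²R: w = (6, 2, 5, 4, 3, 1).

ℓ(w)=12; the 4 essential cells (i,j,r):

[(1, 5, 0), (3, 4, 1), (4, 3, 1), (5, 1, 0)]


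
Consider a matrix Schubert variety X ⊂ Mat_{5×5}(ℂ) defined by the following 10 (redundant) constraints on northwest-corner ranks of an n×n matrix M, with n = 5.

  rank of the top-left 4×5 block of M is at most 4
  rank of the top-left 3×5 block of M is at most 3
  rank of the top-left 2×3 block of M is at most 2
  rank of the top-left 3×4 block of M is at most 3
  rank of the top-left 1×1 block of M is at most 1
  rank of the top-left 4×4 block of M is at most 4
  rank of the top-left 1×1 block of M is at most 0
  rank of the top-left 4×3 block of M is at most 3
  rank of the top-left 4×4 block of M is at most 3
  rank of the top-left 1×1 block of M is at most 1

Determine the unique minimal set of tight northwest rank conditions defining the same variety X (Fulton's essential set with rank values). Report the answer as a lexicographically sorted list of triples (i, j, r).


Reconstructing r_w from the 10 given conditions:

  row 1: 0, 1, 1, 1, 1
  row 2: 1, 2, 2, 2, 2
  row 3: 1, 2, 3, 3, 3
  row 4: 1, 2, 3, 3, 4
  row 5: 1, 2, 3, 4, 5

hence w(1..5) = (2, 1, 3, 5, 4).

|D(w)|=2, |Ess(w)|=2:

[(1, 1, 0), (4, 4, 3)]


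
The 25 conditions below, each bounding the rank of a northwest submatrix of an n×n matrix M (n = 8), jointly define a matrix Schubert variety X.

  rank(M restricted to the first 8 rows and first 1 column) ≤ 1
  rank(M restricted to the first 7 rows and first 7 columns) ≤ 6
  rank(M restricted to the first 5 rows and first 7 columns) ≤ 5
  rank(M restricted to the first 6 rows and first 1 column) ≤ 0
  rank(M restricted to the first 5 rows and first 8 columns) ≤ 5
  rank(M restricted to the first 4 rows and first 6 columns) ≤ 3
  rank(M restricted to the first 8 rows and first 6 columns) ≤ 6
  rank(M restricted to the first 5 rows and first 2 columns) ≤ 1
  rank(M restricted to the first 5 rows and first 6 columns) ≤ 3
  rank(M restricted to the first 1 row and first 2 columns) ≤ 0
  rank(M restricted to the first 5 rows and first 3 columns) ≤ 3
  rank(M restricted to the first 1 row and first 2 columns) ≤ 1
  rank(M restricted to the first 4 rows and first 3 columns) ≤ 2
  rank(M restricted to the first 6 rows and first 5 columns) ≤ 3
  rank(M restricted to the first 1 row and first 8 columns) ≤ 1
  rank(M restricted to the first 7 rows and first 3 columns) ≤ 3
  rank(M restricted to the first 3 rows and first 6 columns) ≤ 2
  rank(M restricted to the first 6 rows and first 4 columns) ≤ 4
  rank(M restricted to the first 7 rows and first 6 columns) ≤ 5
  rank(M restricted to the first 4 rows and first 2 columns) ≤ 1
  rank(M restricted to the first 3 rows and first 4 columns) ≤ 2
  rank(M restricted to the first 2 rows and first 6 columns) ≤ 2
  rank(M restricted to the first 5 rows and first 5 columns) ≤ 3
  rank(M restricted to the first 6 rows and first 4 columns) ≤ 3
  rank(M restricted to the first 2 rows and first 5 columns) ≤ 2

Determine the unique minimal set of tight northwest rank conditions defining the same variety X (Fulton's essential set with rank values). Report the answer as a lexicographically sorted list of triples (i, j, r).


Recovering R(i,j) via the rank-extension bound from the 25 conditions:

  R[1]: 0 0 1 1 1 1 1 1
  R[2]: 0 1 2 2 2 2 2 2
  R[3]: 0 1 2 2 2 2 3 3
  R[4]: 0 1 2 3 3 3 4 4
  R[5]: 0 1 2 3 3 3 4 5
  R[6]: 0 1 2 3 3 4 5 6
  R[7]: 1 2 3 4 4 5 6 7
  R[8]: 1 2 3 4 5 6 7 8

so w = (3, 2, 7, 4, 8, 6, 1, 5).

5 SE-corners of the 13-cell Rothe diagram give Ess(w):

[(1, 2, 0), (3, 6, 2), (5, 6, 3), (6, 1, 0), (6, 5, 3)]


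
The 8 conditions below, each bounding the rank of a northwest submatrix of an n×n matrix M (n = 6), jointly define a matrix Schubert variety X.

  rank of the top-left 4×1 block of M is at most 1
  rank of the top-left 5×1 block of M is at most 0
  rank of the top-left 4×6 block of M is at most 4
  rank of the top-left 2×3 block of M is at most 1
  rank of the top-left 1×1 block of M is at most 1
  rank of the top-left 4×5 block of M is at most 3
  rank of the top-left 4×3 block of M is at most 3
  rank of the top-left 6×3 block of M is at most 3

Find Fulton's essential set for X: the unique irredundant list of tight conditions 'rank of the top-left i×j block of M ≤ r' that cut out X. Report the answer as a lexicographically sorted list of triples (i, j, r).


The tightest implied rank at each (i,j), from the 8 conditions:

  R[1]: 0 | 1 | 1 | 1 | 1 | 1
  R[2]: 0 | 1 | 1 | 2 | 2 | 2
  R[3]: 0 | 1 | 2 | 3 | 3 | 3
  R[4]: 0 | 1 | 2 | 3 | 3 | 4
  R[5]: 0 | 1 | 2 | 3 | 4 | 5
  R[6]: 1 | 2 | 3 | 4 | 5 | 6

reading off 1-entries of Δ²R: w = (2, 4, 3, 6, 5, 1).

Rothe diagram D(w) (7 cells), 3 SE-corners (essential conditions):

[(2, 3, 1), (4, 5, 3), (5, 1, 0)]


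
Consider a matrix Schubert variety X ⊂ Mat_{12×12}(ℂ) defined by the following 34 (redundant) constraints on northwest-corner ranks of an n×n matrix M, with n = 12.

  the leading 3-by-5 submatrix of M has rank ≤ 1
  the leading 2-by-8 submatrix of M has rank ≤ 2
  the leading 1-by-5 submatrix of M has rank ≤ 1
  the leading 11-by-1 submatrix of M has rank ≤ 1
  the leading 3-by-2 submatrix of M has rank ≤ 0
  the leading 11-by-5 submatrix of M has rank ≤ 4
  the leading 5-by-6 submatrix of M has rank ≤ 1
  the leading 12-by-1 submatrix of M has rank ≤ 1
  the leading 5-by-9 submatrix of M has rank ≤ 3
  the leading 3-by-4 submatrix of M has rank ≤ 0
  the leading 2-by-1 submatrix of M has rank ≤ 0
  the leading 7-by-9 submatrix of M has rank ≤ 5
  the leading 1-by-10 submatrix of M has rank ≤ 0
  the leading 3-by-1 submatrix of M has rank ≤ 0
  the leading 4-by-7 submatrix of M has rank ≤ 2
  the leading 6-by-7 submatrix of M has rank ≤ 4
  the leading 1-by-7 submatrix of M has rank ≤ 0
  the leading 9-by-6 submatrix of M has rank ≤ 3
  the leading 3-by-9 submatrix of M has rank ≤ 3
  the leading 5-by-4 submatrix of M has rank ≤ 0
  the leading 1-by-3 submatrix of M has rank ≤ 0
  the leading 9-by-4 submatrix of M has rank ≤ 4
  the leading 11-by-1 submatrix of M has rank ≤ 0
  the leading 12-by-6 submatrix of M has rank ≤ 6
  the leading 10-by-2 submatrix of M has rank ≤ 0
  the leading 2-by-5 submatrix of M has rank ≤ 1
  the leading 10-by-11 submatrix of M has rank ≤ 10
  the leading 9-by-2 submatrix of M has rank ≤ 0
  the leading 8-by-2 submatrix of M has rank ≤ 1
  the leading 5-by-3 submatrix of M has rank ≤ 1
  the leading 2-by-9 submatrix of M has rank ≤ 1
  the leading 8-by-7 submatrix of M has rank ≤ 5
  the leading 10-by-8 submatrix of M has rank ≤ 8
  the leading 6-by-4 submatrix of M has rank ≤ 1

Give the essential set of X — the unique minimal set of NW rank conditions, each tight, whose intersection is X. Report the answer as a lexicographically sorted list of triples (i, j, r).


Recovering R(i,j) via the rank-extension bound from the 34 conditions:

  R[1]: 0  0  0  0  0  0  0  0  0  0  1  1
  R[2]: 0  0  0  0  1  1  1  1  1  1  2  2
  R[3]: 0  0  0  0  1  1  2  2  2  2  3  3
  R[4]: 0  0  0  0  1  1  2  3  3  3  4  4
  R[5]: 0  0  0  0  1  1  2  3  3  4  5  5
  R[6]: 0  0  1  1  2  2  3  4  4  5  6  6
  R[7]: 0  0  1  2  3  3  4  5  5  6  7  7
  R[8]: 0  0  1  2  3  3  4  5  6  7  8  8
  R[9]: 0  0  1  2  3  3  4  5  6  7  8  9
  R[10]: 0  0  1  2  3  4  5  6  7  8  9  10
  R[11]: 0  1  2  3  4  5  6  7  8  9  10  11
  R[12]: 1  2  3  4  5  6  7  8  9  10  11  12

the unique w with this rank table is (11, 5, 7, 8, 10, 3, 4, 9, 12, 6, 2, 1).

ℓ(w)=43; the 7 essential cells (i,j,r):

[(1, 10, 0), (5, 4, 0), (5, 6, 1), (5, 9, 3), (9, 6, 3), (10, 2, 0), (11, 1, 0)]


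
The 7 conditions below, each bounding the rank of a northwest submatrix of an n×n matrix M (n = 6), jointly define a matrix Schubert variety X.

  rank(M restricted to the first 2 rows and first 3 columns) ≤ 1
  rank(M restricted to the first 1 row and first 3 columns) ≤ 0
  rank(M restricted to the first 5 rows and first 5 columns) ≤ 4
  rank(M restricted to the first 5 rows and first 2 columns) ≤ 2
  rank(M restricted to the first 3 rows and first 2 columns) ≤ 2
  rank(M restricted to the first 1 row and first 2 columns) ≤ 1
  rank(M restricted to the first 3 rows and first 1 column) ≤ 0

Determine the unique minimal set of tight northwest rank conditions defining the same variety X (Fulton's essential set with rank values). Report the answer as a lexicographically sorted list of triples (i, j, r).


Computing R[i][j] = min implied NW-rank bound (n=6, 7 conditions):

  R[1]: 0, 0, 0, 1, 1, 1
  R[2]: 0, 1, 1, 2, 2, 2
  R[3]: 0, 1, 2, 3, 3, 3
  R[4]: 1, 2, 3, 4, 4, 4
  R[5]: 1, 2, 3, 4, 4, 5
  R[6]: 1, 2, 3, 4, 5, 6

reading off 1-entries of Δ²R: w = (4, 2, 3, 1, 6, 5).

Rothe diagram D(w) (6 cells), 3 SE-corners (essential conditions):

[(1, 3, 0), (3, 1, 0), (5, 5, 4)]


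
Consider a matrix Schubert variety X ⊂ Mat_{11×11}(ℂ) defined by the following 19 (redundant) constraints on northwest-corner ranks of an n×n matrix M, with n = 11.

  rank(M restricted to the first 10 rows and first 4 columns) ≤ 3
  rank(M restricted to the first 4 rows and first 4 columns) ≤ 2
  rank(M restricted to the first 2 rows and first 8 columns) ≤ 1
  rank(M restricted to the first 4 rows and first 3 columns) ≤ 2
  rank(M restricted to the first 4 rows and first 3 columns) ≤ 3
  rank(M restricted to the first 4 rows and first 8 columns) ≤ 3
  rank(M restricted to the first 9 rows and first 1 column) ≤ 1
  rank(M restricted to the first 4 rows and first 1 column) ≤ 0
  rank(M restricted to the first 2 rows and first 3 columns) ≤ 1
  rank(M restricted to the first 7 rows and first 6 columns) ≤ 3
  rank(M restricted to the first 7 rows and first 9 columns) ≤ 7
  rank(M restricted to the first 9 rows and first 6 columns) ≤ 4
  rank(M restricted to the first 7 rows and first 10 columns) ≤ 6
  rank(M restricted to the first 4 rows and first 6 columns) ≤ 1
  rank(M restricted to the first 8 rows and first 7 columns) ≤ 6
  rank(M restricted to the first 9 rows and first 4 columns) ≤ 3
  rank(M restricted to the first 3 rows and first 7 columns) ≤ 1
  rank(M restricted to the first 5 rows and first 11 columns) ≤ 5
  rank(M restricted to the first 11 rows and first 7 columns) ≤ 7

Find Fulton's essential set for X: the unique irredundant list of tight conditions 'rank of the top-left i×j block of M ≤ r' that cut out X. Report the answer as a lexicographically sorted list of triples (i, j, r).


Reconstructing r_w from the 19 given conditions:

  R[1]: 0, 1, 1, 1, 1, 1, 1, 1, 1, 1, 1
  R[2]: 0, 1, 1, 1, 1, 1, 1, 1, 2, 2, 2
  R[3]: 0, 1, 1, 1, 1, 1, 1, 2, 3, 3, 3
  R[4]: 0, 1, 1, 1, 1, 1, 2, 3, 4, 4, 4
  R[5]: 1, 2, 2, 2, 2, 2, 3, 4, 5, 5, 5
  R[6]: 1, 2, 3, 3, 3, 3, 4, 5, 6, 6, 6
  R[7]: 1, 2, 3, 3, 3, 3, 4, 5, 6, 6, 7
  R[8]: 1, 2, 3, 3, 4, 4, 5, 6, 7, 7, 8
  R[9]: 1, 2, 3, 3, 4, 4, 5, 6, 7, 8, 9
  R[10]: 1, 2, 3, 3, 4, 5, 6, 7, 8, 9, 10
  R[11]: 1, 2, 3, 4, 5, 6, 7, 8, 9, 10, 11

reading off 1-entries of Δ²R: w = (2, 9, 8, 7, 1, 3, 11, 5, 10, 6, 4).

D(w) has 27 cells with 8 SE-corners; essential set:

[(2, 8, 1), (3, 7, 1), (4, 1, 0), (4, 6, 1), (7, 6, 3), (7, 10, 6), (9, 6, 4), (10, 4, 3)]


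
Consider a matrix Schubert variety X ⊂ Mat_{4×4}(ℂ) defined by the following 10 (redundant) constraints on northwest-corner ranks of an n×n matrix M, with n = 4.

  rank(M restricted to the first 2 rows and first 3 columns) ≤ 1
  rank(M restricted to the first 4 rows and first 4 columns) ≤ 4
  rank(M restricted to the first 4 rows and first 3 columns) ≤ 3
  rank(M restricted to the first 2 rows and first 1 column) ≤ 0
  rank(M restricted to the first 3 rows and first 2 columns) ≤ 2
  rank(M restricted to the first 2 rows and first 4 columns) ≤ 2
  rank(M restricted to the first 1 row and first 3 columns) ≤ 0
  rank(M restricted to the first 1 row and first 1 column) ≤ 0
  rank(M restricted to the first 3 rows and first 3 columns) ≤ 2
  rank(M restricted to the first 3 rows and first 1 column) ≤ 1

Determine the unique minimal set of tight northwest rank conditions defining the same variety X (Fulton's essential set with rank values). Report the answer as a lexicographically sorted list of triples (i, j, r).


Propagating the 10 rank bounds to every northwest block:

  0 0 0 1
  0 1 1 2
  1 2 2 3
  1 2 3 4

so w = (4, 2, 1, 3).

D(w) has 4 cells with 2 SE-corners; essential set:

[(1, 3, 0), (2, 1, 0)]


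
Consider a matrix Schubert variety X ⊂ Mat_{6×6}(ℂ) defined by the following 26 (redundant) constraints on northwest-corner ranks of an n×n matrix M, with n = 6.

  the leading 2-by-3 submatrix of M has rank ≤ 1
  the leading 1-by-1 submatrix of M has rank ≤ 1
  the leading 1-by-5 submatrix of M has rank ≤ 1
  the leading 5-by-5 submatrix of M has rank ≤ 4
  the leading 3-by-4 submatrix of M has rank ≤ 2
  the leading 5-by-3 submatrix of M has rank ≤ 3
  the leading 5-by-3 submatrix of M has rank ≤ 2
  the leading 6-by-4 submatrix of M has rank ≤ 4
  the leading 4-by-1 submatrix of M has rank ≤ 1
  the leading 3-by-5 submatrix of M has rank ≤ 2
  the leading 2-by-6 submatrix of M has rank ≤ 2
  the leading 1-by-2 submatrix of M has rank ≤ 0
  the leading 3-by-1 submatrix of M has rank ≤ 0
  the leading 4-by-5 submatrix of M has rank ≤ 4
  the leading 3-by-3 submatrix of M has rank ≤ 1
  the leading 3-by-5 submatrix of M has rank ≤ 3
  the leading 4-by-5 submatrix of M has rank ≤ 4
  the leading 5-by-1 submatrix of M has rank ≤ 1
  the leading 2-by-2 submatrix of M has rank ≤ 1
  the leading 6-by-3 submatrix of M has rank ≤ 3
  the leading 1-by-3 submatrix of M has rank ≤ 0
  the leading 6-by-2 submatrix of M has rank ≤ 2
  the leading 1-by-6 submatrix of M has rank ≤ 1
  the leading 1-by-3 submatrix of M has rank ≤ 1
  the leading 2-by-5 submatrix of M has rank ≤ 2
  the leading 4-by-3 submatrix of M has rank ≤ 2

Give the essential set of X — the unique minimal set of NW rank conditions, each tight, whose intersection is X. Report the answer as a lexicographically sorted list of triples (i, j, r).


Reconstructing r_w from the 26 given conditions:

  row 1: 0, 0, 0, 1, 1, 1
  row 2: 0, 1, 1, 2, 2, 2
  row 3: 0, 1, 1, 2, 2, 3
  row 4: 1, 2, 2, 3, 3, 4
  row 5: 1, 2, 2, 3, 4, 5
  row 6: 1, 2, 3, 4, 5, 6

giving w = (4, 2, 6, 1, 5, 3) via Δ²R.

Fulton essential set (5 of the 8 Rothe cells):

[(1, 3, 0), (3, 1, 0), (3, 3, 1), (3, 5, 2), (5, 3, 2)]


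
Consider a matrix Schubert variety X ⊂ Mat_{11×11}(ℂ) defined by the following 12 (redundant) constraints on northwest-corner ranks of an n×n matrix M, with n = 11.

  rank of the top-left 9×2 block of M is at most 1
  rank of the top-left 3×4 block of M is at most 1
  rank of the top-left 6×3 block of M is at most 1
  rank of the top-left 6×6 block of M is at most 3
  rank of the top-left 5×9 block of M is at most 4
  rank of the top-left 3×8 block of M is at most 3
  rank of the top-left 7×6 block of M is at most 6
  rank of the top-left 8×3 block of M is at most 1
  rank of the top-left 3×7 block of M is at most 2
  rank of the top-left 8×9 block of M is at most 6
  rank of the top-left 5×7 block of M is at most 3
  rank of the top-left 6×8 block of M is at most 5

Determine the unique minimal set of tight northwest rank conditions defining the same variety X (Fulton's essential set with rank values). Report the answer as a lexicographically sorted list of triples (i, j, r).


Propagating the 12 rank bounds to every northwest block:

  row 1: 1  1  1  1  1  1  1  1  1  1  1
  row 2: 1  1  1  1  2  2  2  2  2  2  2
  row 3: 1  1  1  1  2  2  2  3  3  3  3
  row 4: 1  1  1  2  3  3  3  4  4  4  4
  row 5: 1  1  1  2  3  3  3  4  4  5  5
  row 6: 1  1  1  2  3  3  4  5  5  6  6
  row 7: 1  1  1  2  3  4  5  6  6  7  7
  row 8: 1  1  1  2  3  4  5  6  6  7  8
  row 9: 1  1  2  3  4  5  6  7  7  8  9
  row 10: 1  2  3  4  5  6  7  8  8  9  10
  row 11: 1  2  3  4  5  6  7  8  9  10  11

the unique w with this rank table is (1, 5, 8, 4, 10, 7, 6, 11, 3, 2, 9).

ℓ(w)=24; the 8 essential cells (i,j,r):

[(3, 4, 1), (3, 7, 2), (5, 7, 3), (5, 9, 4), (6, 6, 3), (8, 3, 1), (8, 9, 6), (9, 2, 1)]


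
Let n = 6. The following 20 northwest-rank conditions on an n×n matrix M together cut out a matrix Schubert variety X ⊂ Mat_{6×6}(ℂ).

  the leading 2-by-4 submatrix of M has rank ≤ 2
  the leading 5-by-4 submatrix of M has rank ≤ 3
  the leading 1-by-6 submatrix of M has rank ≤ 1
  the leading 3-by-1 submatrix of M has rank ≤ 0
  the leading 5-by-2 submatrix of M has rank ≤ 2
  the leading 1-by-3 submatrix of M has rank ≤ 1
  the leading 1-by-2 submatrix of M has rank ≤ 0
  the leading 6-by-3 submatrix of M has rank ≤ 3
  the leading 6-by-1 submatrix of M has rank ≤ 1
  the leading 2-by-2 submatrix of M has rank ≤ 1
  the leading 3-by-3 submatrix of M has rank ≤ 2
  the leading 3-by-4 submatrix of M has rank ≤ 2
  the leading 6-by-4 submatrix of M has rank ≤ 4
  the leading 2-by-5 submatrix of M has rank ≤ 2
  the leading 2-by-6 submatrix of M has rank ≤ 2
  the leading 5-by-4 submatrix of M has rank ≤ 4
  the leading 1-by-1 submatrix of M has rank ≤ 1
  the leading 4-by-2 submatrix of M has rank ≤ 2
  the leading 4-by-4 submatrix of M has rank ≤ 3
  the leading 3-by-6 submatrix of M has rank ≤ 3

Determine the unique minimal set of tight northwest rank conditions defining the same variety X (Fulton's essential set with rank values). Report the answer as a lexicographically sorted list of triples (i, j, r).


Recovering R(i,j) via the rank-extension bound from the 20 conditions:

  row 1: 0, 0, 1, 1, 1, 1
  row 2: 0, 1, 2, 2, 2, 2
  row 3: 0, 1, 2, 2, 3, 3
  row 4: 1, 2, 3, 3, 4, 4
  row 5: 1, 2, 3, 3, 4, 5
  row 6: 1, 2, 3, 4, 5, 6

so w = (3, 2, 5, 1, 6, 4).

Rothe diagram D(w) (6 cells), 4 SE-corners (essential conditions):

[(1, 2, 0), (3, 1, 0), (3, 4, 2), (5, 4, 3)]


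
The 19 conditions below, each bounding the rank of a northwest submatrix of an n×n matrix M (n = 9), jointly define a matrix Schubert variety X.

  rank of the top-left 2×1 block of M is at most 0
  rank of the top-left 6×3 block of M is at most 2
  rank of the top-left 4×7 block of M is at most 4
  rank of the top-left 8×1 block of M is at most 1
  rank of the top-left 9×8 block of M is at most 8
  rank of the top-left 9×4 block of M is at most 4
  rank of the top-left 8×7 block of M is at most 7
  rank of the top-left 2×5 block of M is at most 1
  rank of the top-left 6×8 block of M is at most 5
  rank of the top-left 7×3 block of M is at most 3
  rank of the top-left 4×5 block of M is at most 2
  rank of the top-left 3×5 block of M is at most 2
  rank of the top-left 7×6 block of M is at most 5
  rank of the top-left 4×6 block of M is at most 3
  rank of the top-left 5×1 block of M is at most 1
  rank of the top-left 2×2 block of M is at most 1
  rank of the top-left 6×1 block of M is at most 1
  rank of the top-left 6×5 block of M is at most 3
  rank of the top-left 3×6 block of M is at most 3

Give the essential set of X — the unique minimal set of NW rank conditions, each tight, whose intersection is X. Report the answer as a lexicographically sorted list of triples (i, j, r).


Recovering R(i,j) via the rank-extension bound from the 19 conditions:

  row 1: 0 1 1 1 1 1 1 1 1
  row 2: 0 1 1 1 1 2 2 2 2
  row 3: 1 2 2 2 2 3 3 3 3
  row 4: 1 2 2 2 2 3 4 4 4
  row 5: 1 2 2 3 3 4 5 5 5
  row 6: 1 2 2 3 3 4 5 5 6
  row 7: 1 2 3 4 4 5 6 6 7
  row 8: 1 2 3 4 5 6 7 7 8
  row 9: 1 2 3 4 5 6 7 8 9

reading off 1-entries of Δ²R: w = (2, 6, 1, 7, 4, 9, 3, 5, 8).

Rothe diagram D(w) (12 cells), 6 SE-corners (essential conditions):

[(2, 1, 0), (2, 5, 1), (4, 5, 2), (6, 3, 2), (6, 5, 3), (6, 8, 5)]


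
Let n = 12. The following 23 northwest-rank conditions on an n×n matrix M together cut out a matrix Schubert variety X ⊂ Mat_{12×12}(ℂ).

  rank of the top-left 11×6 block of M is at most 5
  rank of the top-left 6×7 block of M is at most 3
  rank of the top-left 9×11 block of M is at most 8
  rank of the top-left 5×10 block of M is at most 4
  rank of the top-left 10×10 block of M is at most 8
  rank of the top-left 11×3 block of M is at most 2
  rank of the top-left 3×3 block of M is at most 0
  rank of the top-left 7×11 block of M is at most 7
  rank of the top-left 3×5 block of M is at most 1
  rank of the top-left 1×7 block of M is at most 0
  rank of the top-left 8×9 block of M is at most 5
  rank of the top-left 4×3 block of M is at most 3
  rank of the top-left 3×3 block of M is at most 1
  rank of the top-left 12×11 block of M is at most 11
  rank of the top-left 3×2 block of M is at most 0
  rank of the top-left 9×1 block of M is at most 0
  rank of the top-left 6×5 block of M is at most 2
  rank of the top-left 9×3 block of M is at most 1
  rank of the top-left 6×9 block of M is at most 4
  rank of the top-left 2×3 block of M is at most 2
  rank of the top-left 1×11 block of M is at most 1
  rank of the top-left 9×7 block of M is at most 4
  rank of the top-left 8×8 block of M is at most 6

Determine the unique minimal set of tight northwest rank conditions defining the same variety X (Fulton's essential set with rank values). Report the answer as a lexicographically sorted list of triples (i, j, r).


Propagating the 23 rank bounds to every northwest block:

  i=1: 0  0  0  0  0  0  0  1  1  1  1  1
  i=2: 0  0  0  1  1  1  1  2  2  2  2  2
  i=3: 0  0  0  1  1  2  2  3  3  3  3  3
  i=4: 0  1  1  2  2  3  3  4  4  4  4  4
  i=5: 0  1  1  2  2  3  3  4  4  4  5  5
  i=6: 0  1  1  2  2  3  3  4  4  5  6  6
  i=7: 0  1  1  2  3  4  4  5  5  6  7  7
  i=8: 0  1  1  2  3  4  4  5  5  6  7  8
  i=9: 0  1  1  2  3  4  4  5  6  7  8  9
  i=10: 1  2  2  3  4  5  5  6  7  8  9  10
  i=11: 1  2  2  3  4  5  6  7  8  9  10  11
  i=12: 1  2  3  4  5  6  7  8  9  10  11  12

hence w(1..12) = (8, 4, 6, 2, 11, 10, 5, 12, 9, 1, 7, 3).

|D(w)|=36, |Ess(w)|=12:

[(1, 7, 0), (3, 3, 0), (3, 5, 1), (5, 10, 4), (6, 5, 2), (6, 7, 3), (6, 9, 4), (8, 9, 5), (9, 1, 0), (9, 3, 1), (9, 7, 4), (11, 3, 2)]


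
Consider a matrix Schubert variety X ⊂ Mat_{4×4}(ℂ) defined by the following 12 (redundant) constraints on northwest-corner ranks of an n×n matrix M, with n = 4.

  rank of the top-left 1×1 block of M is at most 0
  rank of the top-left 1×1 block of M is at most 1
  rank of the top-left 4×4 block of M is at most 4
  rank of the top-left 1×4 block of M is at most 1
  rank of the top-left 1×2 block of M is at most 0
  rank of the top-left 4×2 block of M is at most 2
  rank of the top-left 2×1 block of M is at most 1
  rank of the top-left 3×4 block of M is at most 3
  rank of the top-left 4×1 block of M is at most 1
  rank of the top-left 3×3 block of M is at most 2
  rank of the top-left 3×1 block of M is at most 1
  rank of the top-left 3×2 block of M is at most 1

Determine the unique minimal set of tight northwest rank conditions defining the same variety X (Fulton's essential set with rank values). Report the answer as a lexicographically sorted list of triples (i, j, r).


Rank table r_w(4×4) implied by the 12 constraints:

  0  0  1  1
  1  1  2  2
  1  1  2  3
  1  2  3  4

reading off 1-entries of Δ²R: w = (3, 1, 4, 2).

|D(w)|=3, |Ess(w)|=2:

[(1, 2, 0), (3, 2, 1)]


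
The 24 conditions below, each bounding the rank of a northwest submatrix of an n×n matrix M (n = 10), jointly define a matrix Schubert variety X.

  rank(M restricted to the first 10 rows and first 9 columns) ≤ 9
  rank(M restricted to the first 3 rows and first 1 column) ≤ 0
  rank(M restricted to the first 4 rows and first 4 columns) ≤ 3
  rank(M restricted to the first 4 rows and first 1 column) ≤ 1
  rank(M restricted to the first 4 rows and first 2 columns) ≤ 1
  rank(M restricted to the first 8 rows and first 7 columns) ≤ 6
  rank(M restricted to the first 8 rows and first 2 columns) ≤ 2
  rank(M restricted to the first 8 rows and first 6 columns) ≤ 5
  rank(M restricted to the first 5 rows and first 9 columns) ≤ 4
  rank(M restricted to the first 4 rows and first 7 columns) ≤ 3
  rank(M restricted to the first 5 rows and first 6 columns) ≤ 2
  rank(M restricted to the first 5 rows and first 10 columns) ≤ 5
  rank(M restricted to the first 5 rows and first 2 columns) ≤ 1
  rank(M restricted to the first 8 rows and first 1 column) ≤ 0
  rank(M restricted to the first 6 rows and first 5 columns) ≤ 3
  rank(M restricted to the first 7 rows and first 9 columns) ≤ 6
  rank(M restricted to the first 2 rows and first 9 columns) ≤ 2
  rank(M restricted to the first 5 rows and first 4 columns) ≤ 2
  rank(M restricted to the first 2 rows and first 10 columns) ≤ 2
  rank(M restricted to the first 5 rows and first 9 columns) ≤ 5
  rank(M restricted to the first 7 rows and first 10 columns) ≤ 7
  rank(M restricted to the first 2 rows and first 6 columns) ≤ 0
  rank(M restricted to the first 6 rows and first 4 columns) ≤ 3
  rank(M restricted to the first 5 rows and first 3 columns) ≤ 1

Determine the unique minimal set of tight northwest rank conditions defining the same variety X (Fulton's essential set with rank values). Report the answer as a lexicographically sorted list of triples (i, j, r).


Recovering R(i,j) via the rank-extension bound from the 24 conditions:

  row 1: 0  0  0  0  0  0  1  1  1  1
  row 2: 0  0  0  0  0  0  1  2  2  2
  row 3: 0  1  1  1  1  1  2  3  3  3
  row 4: 0  1  1  2  2  2  3  4  4  4
  row 5: 0  1  1  2  2  2  3  4  4  5
  row 6: 0  1  2  3  3  3  4  5  5  6
  row 7: 0  1  2  3  4  4  5  6  6  7
  row 8: 0  1  2  3  4  5  6  7  7  8
  row 9: 1  2  3  4  5  6  7  8  8  9
  row 10: 1  2  3  4  5  6  7  8  9  10

the unique w with this rank table is (7, 8, 2, 4, 10, 3, 5, 6, 1, 9).

ℓ(w)=23; the 5 essential cells (i,j,r):

[(2, 6, 0), (5, 3, 1), (5, 6, 2), (5, 9, 4), (8, 1, 0)]


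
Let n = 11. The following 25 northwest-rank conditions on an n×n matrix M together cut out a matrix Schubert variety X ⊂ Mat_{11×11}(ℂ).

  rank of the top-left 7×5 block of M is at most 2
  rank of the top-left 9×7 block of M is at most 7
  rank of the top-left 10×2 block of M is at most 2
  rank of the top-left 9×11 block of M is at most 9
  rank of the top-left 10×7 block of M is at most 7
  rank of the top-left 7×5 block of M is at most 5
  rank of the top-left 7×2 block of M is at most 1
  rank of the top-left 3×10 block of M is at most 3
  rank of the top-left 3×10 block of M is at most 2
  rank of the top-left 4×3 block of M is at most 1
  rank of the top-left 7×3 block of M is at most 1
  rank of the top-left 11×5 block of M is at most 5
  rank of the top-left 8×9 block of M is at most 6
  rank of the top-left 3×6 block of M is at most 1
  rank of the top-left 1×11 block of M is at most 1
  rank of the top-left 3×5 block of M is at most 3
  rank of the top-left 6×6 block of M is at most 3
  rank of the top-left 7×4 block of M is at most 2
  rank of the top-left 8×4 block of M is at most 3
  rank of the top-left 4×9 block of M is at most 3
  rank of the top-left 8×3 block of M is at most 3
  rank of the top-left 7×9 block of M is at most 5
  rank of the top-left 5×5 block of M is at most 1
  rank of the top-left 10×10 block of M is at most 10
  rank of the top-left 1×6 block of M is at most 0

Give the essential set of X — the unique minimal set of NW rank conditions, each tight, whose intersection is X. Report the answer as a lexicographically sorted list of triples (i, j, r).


The tightest implied rank at each (i,j), from the 25 conditions:

  R[1]: 0, 0, 0, 0, 0, 0, 1, 1, 1, 1, 1
  R[2]: 1, 1, 1, 1, 1, 1, 2, 2, 2, 2, 2
  R[3]: 1, 1, 1, 1, 1, 1, 2, 2, 2, 2, 3
  R[4]: 1, 1, 1, 1, 1, 2, 3, 3, 3, 3, 4
  R[5]: 1, 1, 1, 1, 1, 2, 3, 4, 4, 4, 5
  R[6]: 1, 1, 1, 2, 2, 3, 4, 5, 5, 5, 6
  R[7]: 1, 1, 1, 2, 2, 3, 4, 5, 5, 6, 7
  R[8]: 1, 2, 2, 3, 3, 4, 5, 6, 6, 7, 8
  R[9]: 1, 2, 3, 4, 4, 5, 6, 7, 7, 8, 9
  R[10]: 1, 2, 3, 4, 5, 6, 7, 8, 8, 9, 10
  R[11]: 1, 2, 3, 4, 5, 6, 7, 8, 9, 10, 11

giving w = (7, 1, 11, 6, 8, 4, 10, 2, 3, 5, 9) via Δ²R.

Fulton essential set (7 of the 28 Rothe cells):

[(1, 6, 0), (3, 6, 1), (3, 10, 2), (5, 5, 1), (7, 3, 1), (7, 5, 2), (7, 9, 5)]
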